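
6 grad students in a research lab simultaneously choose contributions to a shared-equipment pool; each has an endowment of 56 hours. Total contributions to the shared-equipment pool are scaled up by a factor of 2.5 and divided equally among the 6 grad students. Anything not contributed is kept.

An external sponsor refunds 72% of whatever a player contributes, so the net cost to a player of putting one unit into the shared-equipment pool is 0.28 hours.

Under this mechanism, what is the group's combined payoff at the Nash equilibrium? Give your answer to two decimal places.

1081.92 hours

With the mechanism, a contributed unit returns (2.5/6) / 0.28 = 1.4881 per unit of net cost to the contributor — now above 1 — so contributing fully is weakly dominant for every player.
So the Nash equilibrium is full contribution by all 6; the group earns 6 × (56 × 0.72 + 2.5 × 56) = 1081.92.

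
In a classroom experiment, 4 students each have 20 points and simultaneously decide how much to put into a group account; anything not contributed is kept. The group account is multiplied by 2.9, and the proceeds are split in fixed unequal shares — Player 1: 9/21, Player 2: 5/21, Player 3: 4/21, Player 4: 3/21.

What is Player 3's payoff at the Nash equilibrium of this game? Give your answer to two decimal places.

31.05 points

For player j, contributing a unit is worthwhile iff 2.9 × (j's share) ≥ 1, i.e. iff j's share is at least 0.3448.
Only Player 1 (9/21) clears that bar, contributing 20; the remaining 3 contribute 0. Total contributed: 20.
Player 3 keeps 20 and receives 2.9 × 20 × 4/21 = 11.05 from the group account, for a payoff of 31.05.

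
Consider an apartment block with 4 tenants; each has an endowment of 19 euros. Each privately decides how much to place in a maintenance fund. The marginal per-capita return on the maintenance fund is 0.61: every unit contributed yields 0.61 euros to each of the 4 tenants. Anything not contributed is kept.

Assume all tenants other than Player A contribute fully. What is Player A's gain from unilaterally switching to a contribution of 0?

Switching from a contribution of 19 to 0 lets Player A keep an extra 19 euros, but lowers the maintenance fund by 19, which costs Player A their own share of that drop: 0.61 × 19 = 11.59.
Net gain = 19 − 11.59 = 7.41. The private return per contributed unit (0.61) is below 1, so free-riding is indeed the best response regardless of what the others do.

7.41 euros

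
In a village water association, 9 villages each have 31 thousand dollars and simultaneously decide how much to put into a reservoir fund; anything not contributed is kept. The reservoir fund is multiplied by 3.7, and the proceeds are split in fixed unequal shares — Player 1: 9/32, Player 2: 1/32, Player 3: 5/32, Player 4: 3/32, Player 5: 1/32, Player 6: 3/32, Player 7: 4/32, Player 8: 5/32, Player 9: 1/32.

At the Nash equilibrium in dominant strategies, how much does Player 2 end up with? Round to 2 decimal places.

34.58 thousand dollars

Player j's private return per contributed unit is 3.7 × (j's share). Contributing is weakly dominant for j when that share is at least 1/3.7 = 0.2703, and contributing 0 is dominant otherwise.
The only share above 0.2703 is Player 1's 9/32, contributing 31; the remaining 8 contribute 0. Total contributed: 31.
Player 2 keeps 31 and receives 3.7 × 31 × 1/32 = 3.58 from the reservoir fund, for a payoff of 34.58.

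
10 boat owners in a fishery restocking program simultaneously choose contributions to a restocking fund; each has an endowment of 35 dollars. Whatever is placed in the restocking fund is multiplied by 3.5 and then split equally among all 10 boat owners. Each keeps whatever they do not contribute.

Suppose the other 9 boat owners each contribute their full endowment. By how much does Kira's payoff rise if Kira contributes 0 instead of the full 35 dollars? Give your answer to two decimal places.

22.75 dollars

Switching from a contribution of 35 to 0 lets Kira keep an extra 35 dollars, but lowers the restocking fund by 35, which costs Kira their own share of that drop: 3.5/10 × 35 = 12.25.
Net gain = 35 − 12.25 = 22.75. The private return per contributed unit (0.3500) is below 1, so free-riding is indeed the best response regardless of what the others do.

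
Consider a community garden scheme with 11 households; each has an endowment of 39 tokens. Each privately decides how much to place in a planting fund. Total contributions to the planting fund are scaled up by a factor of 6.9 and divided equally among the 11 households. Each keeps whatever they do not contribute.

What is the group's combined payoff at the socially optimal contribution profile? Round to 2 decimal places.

2960.10 tokens

Each contributed unit returns 6.900 to the group as a whole (0.6273 to each of 11 players), which exceeds 1, so the social optimum is full contribution: group total = 6.900 × 429 = 2960.10.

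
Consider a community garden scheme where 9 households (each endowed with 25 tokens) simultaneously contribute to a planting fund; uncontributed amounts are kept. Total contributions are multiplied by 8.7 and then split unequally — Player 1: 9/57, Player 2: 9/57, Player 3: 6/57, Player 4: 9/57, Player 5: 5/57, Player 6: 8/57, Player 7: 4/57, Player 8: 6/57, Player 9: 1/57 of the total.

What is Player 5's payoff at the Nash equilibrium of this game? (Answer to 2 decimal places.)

A player with share s gets back 8.7·s per unit contributed, so full contribution is dominant for anyone with s > 1/8.7 = 0.1149 and zero contribution is dominant for anyone below.
Player 1, Player 2, Player 4 and Player 6 clear that bar, contributing 25 each; the remaining 5 contribute 0. Total contributed: 100.
Player 5 keeps 25 and receives 8.7 × 100 × 5/57 = 76.32 from the planting fund, for a payoff of 101.32.

101.32 tokens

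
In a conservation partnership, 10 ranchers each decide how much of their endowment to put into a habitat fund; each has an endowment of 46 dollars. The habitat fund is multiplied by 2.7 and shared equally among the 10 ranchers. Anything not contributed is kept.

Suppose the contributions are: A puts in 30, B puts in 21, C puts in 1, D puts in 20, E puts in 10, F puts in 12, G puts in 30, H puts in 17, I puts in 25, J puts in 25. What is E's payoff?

87.57 dollars

Total contributed: 30 + 21 + 1 + 20 + 10 + 12 + 30 + 17 + 25 + 25 = 191.
Each receives 2.7 × 191 / 10 = 51.57 from the habitat fund.
E keeps 46 − 10 = 36, so E's payoff is 36 + 51.57 = 87.57.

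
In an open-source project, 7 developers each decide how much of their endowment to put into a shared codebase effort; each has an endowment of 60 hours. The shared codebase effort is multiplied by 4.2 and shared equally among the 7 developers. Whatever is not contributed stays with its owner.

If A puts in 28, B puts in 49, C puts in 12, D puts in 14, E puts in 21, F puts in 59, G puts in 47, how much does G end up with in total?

151.00 hours

Total contributed: 28 + 49 + 12 + 14 + 21 + 59 + 47 = 230.
Each receives 4.2 × 230 / 7 = 138.00 from the shared codebase effort.
G keeps 60 − 47 = 13, so G's payoff is 13 + 138.00 = 151.00.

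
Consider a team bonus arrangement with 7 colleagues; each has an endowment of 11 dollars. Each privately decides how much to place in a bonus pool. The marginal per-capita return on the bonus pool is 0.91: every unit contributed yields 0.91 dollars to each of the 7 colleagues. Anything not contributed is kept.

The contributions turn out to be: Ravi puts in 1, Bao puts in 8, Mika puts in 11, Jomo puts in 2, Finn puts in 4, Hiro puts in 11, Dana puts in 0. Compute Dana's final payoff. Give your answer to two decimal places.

Total contributed: 1 + 8 + 11 + 2 + 4 + 11 + 0 = 37.
Each receives 0.91 × 37 = 33.67 from the bonus pool.
Dana keeps 11 − 0 = 11, so Dana's payoff is 11 + 33.67 = 44.67.

44.67 dollars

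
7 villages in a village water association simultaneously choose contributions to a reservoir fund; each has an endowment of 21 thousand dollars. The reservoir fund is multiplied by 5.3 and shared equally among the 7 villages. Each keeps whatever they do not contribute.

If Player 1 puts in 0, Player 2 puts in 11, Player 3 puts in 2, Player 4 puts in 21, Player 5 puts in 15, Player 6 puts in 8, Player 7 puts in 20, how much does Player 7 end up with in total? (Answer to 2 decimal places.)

Total contributed: 0 + 11 + 2 + 21 + 15 + 8 + 20 = 77.
Each receives 5.3 × 77 / 7 = 58.30 from the reservoir fund.
Player 7 keeps 21 − 20 = 1, so Player 7's payoff is 1 + 58.30 = 59.30.

59.30 thousand dollars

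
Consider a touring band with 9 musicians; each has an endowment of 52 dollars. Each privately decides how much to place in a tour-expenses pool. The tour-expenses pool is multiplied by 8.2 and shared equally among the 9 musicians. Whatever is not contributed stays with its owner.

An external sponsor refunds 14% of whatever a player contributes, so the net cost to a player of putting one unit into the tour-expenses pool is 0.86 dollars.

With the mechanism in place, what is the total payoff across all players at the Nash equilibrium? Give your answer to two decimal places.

Under the mechanism each unit contributed yields (8.2/9) / 0.86 = 1.0594 back to its contributor per unit of net cost, which exceeds 1, making full contribution the dominant choice for everyone.
At the Nash equilibrium everyone contributes 52. Group total payoff = 9 × (52 × 0.14 + 8.2 × 52) = 3903.12.

3903.12 dollars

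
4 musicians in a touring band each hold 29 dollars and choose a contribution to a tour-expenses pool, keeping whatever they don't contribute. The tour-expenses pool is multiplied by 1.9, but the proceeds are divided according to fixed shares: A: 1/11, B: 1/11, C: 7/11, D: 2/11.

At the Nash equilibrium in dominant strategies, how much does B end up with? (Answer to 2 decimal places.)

For player j, contributing a unit is worthwhile iff 1.9 × (j's share) ≥ 1, i.e. iff j's share is at least 0.5263.
C alone (share 7/11) is above the threshold, contributing 29; the remaining 3 contribute 0. Total contributed: 29.
B keeps 29 and receives 1.9 × 29 × 1/11 = 5.01 from the tour-expenses pool, for a payoff of 34.01.

34.01 dollars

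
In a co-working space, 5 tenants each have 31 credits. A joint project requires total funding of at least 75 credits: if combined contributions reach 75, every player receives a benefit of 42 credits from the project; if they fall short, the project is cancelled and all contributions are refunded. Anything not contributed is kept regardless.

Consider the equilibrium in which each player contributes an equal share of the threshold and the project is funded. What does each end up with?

58 credits

Equal share of the threshold: 75/5 = 15.
At this profile no one gains by cutting their contribution: any cut drops the total below 75, the project is cancelled, contributions are refunded, and the deviator ends with 31, which is less than 31 − 15 + 42 = 58. Contributing more than 15 just wastes the excess. So contributing exactly 15 is a best response.
Each player's payoff: 31 − 15 + 42 = 58.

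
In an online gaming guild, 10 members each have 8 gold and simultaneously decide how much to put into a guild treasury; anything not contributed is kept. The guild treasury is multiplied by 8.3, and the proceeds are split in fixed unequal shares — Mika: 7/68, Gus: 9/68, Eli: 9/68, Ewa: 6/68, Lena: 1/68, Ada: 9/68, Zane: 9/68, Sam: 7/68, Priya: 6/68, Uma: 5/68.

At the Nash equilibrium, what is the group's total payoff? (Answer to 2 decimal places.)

313.60 gold

For player j, contributing a unit is worthwhile iff 8.3 × (j's share) ≥ 1, i.e. iff j's share is at least 0.1205.
Gus, Eli, Ada and Zane clear that bar, contributing 8 each; the remaining 6 contribute 0. Total contributed: 32.
The guild treasury pays out 8.3 × 32 = 265.60 in total (split across the unequal shares, but the aggregate is all that matters for the group sum).
The 6 free-riders keep 8 each, adding 48. Group total = 48 + 265.60 = 313.60.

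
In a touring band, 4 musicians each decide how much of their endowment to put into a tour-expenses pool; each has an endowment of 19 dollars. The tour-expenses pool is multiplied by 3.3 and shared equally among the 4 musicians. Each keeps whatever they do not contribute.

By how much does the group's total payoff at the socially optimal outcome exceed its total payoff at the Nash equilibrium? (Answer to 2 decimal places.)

Each contributed unit returns 3.3/4 = 0.8250 to its contributor — below 1 — so contributing 0 is dominant for every player. At the Nash equilibrium everyone keeps their 19, and the group total is 4 × 19 = 76.
Each contributed unit returns 3.300 to the group as a whole (0.8250 to each of 4 players), which exceeds 1, so the social optimum is full contribution: group total = 3.300 × 76 = 250.80.
Efficiency loss = 250.80 − 76 = 174.80.

174.80 dollars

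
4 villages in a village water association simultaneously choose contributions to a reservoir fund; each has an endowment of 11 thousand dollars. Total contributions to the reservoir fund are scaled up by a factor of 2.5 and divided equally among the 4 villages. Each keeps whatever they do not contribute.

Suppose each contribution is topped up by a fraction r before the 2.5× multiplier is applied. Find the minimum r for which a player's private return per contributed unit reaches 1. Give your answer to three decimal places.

With matching at rate r, one contributed unit becomes (1 + r) in the reservoir fund and returns 2.5 × (1 + r) / 4 to the contributor.
Setting this equal to 1: 1 + r = 4/2.5 = 1.6000.
So the minimum matching rate is r = 1.6000 − 1 = 0.600.

0.600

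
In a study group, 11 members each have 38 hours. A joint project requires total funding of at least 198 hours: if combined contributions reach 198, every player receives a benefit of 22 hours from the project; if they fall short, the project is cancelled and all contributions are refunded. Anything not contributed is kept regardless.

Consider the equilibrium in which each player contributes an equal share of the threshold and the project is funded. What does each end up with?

Equal share of the threshold: 198/11 = 18.
At this profile no one gains by cutting their contribution: any cut drops the total below 198, the project is cancelled, contributions are refunded, and the deviator ends with 38, which is less than 38 − 18 + 22 = 42. Contributing more than 18 just wastes the excess. So contributing exactly 18 is a best response.
Each player's payoff: 38 − 18 + 22 = 42.

42 hours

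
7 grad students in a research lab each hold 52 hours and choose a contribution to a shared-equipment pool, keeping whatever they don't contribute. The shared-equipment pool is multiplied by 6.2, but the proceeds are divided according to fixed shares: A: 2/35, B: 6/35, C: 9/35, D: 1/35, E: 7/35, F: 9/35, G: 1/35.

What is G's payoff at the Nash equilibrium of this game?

88.85 hours

For player j, contributing a unit is worthwhile iff 6.2 × (j's share) ≥ 1, i.e. iff j's share is at least 0.1613.
The shares above 0.1613 belong to B, C, E and F, contributing 52 each; the remaining 3 contribute 0. Total contributed: 208.
G keeps 52 and receives 6.2 × 208 × 1/35 = 36.85 from the shared-equipment pool, for a payoff of 88.85.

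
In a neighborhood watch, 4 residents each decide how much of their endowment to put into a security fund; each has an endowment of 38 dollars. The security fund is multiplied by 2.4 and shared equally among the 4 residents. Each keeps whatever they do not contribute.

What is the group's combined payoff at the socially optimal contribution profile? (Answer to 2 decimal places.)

Each contributed unit returns 2.400 to the group as a whole (0.6000 to each of 4 players), which exceeds 1, so the social optimum is full contribution: group total = 2.400 × 152 = 364.80.

364.80 dollars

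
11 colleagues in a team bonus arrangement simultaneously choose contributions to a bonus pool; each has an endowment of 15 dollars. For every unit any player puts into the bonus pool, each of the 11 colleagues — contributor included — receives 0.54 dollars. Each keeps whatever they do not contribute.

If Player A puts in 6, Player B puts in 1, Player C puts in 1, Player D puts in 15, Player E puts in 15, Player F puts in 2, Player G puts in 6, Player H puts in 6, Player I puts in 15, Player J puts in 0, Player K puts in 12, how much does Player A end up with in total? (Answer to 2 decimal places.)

Total contributed: 6 + 1 + 1 + 15 + 15 + 2 + 6 + 6 + 15 + 0 + 12 = 79.
Each receives 0.54 × 79 = 42.66 from the bonus pool.
Player A keeps 15 − 6 = 9, so Player A's payoff is 9 + 42.66 = 51.66.

51.66 dollars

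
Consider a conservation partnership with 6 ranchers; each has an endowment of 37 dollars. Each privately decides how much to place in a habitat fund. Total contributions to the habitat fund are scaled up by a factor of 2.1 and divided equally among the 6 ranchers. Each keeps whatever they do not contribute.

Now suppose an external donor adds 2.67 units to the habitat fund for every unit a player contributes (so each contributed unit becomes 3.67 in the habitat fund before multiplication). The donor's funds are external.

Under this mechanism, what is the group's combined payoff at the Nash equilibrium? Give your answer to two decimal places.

1710.95 dollars

The effective private return per unit is now 2.1 × 3.67 / 6 = 1.2845 > 1, so every player's dominant strategy flips to full contribution.
So the Nash equilibrium is full contribution by all 6; the group earns 2.1 × 3.67 × 222 = 1710.95.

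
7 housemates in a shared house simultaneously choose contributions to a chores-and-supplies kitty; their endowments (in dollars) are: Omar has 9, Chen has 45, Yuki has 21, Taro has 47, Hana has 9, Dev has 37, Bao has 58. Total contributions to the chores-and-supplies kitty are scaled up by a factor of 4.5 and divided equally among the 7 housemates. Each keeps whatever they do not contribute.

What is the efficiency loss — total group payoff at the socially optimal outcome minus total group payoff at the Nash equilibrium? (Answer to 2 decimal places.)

791.00 dollars

The private return per contributed unit is 4.5/7 = 0.6429 < 1 for every player regardless of endowment, so the Nash equilibrium is zero contribution and the group total is Σ E_j = 9 + 45 + 21 + 47 + 9 + 37 + 58 = 226.
Each contributed unit returns 4.500 to the group, so the social optimum is full contribution by everyone: group total = 4.500 × 226 = 1017.00.
Efficiency loss = (4.500 − 1) × 226 = 791.00.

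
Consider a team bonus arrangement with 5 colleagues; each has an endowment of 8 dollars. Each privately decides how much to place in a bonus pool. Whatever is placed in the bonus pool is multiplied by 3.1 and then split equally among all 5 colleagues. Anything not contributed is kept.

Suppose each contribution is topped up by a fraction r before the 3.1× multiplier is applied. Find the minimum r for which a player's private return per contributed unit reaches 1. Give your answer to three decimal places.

0.613

With matching at rate r, one contributed unit becomes (1 + r) in the bonus pool and returns 3.1 × (1 + r) / 5 to the contributor.
Setting this equal to 1: 1 + r = 5/3.1 = 1.6129.
So the minimum matching rate is r = 1.6129 − 1 = 0.613.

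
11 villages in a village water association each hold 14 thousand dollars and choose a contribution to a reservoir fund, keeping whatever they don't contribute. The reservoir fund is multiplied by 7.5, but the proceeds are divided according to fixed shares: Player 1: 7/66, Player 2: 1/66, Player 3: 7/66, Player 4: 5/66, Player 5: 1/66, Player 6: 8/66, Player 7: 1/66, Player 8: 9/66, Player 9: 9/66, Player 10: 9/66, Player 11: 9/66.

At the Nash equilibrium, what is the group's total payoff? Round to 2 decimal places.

518.00 thousand dollars

Each unit j contributes comes back to j as 7.5 × (j's share), so j prefers to contribute only if that share exceeds 1/7.5 = 0.1333; otherwise keeping the unit dominates.
Player 8, Player 9, Player 10 and Player 11 are above the threshold, contributing 14 each; the remaining 7 contribute 0. Total contributed: 56.
The reservoir fund pays out 7.5 × 56 = 420.00 in total (split across the unequal shares, but the aggregate is all that matters for the group sum).
The 7 free-riders keep 14 each, adding 98. Group total = 98 + 420.00 = 518.00.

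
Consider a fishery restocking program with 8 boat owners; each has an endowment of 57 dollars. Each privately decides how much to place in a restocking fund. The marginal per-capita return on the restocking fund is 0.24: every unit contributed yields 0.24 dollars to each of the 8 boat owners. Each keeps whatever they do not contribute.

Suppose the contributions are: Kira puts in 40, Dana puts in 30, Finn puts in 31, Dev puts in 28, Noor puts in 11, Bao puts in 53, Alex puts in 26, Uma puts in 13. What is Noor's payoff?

101.68 dollars

Total contributed: 40 + 30 + 31 + 28 + 11 + 53 + 26 + 13 = 232.
Each receives 0.24 × 232 = 55.68 from the restocking fund.
Noor keeps 57 − 11 = 46, so Noor's payoff is 46 + 55.68 = 101.68.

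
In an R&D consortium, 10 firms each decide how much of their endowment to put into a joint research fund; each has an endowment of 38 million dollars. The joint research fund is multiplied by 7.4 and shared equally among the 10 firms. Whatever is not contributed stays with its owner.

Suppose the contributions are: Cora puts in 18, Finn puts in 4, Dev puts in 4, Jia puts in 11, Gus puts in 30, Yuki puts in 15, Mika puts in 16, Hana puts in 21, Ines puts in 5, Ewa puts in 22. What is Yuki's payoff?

Total contributed: 18 + 4 + 4 + 11 + 30 + 15 + 16 + 21 + 5 + 22 = 146.
Each receives 7.4 × 146 / 10 = 108.04 from the joint research fund.
Yuki keeps 38 − 15 = 23, so Yuki's payoff is 23 + 108.04 = 131.04.

131.04 million dollars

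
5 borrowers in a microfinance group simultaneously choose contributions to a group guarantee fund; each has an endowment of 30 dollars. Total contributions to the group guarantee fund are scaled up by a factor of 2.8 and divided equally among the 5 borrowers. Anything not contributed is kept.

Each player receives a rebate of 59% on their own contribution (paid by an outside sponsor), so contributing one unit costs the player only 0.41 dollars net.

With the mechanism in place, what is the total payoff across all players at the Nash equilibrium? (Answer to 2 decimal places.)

508.50 dollars

The effective private return per unit is now (2.8/5) / 0.41 = 1.3659 > 1, so every player's dominant strategy flips to full contribution.
At the Nash equilibrium everyone contributes 30. Group total payoff = 5 × (30 × 0.59 + 2.8 × 30) = 508.50.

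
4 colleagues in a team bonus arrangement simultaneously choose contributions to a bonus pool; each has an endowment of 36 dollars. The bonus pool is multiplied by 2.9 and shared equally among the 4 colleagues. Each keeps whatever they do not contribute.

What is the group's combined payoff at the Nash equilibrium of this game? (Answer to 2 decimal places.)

Each contributed unit returns 2.9/4 = 0.7250 to its contributor — below 1 — so contributing 0 is dominant for every player. At the Nash equilibrium everyone keeps their 36, and the group total is 4 × 36 = 144.

144.00 dollars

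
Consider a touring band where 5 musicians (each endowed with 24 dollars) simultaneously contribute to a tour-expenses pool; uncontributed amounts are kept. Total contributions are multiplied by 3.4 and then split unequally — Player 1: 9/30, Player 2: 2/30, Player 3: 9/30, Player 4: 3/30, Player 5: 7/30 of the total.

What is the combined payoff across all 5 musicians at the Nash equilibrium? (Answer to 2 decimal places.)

Player j's private return per contributed unit is 3.4 × (j's share). Contributing is weakly dominant for j when that share is at least 1/3.4 = 0.2941, and contributing 0 is dominant otherwise.
Player 1 and Player 3 are above the threshold, contributing 24 each; the remaining 3 contribute 0. Total contributed: 48.
The tour-expenses pool pays out 3.4 × 48 = 163.20 in total (split across the unequal shares, but the aggregate is all that matters for the group sum).
The 3 free-riders keep 24 each, adding 72. Group total = 72 + 163.20 = 235.20.

235.20 dollars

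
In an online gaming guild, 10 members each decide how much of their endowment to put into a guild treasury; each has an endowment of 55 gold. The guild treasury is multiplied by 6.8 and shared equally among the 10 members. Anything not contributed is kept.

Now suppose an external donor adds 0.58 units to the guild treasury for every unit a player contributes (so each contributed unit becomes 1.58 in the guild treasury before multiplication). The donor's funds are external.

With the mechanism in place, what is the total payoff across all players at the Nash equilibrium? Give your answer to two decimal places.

5909.20 gold

Under the mechanism each unit contributed yields 6.8 × 1.58 / 10 = 1.0744 back to its contributor per unit of net cost, which exceeds 1, making full contribution the dominant choice for everyone.
So the Nash equilibrium is full contribution by all 10; the group earns 6.8 × 1.58 × 550 = 5909.20.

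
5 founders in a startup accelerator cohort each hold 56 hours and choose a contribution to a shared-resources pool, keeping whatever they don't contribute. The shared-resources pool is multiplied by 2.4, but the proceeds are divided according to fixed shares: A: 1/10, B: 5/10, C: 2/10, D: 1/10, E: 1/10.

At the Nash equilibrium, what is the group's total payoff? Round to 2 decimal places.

358.40 hours

Each unit j contributes comes back to j as 2.4 × (j's share), so j prefers to contribute only if that share exceeds 1/2.4 = 0.4167; otherwise keeping the unit dominates.
B alone (share 5/10) is above the threshold, contributing 56; the remaining 4 contribute 0. Total contributed: 56.
The shared-resources pool pays out 2.4 × 56 = 134.40 in total (split across the unequal shares, but the aggregate is all that matters for the group sum).
The 4 free-riders keep 56 each, adding 224. Group total = 224 + 134.40 = 358.40.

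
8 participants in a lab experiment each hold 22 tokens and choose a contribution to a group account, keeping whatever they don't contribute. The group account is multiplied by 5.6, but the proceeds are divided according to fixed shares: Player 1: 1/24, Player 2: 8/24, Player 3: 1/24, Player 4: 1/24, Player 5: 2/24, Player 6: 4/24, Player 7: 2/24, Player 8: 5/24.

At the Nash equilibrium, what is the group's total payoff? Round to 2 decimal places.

378.40 tokens

For player j, contributing a unit is worthwhile iff 5.6 × (j's share) ≥ 1, i.e. iff j's share is at least 0.1786.
Player 2 and Player 8 are above the threshold, contributing 22 each; the remaining 6 contribute 0. Total contributed: 44.
The group account pays out 5.6 × 44 = 246.40 in total (split across the unequal shares, but the aggregate is all that matters for the group sum).
The 6 free-riders keep 22 each, adding 132. Group total = 132 + 246.40 = 378.40.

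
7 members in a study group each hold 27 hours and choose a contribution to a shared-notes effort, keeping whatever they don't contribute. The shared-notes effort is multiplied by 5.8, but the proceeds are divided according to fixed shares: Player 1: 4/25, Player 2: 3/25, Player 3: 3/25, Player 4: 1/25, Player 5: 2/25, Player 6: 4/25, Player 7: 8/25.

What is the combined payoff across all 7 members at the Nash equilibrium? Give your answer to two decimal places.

Player j's private return per contributed unit is 5.8 × (j's share). Contributing is weakly dominant for j when that share is at least 1/5.8 = 0.1724, and contributing 0 is dominant otherwise.
Player 7 alone (share 8/25) is above the threshold, contributing 27; the remaining 6 contribute 0. Total contributed: 27.
The shared-notes effort pays out 5.8 × 27 = 156.60 in total (split across the unequal shares, but the aggregate is all that matters for the group sum).
The 6 free-riders keep 27 each, adding 162. Group total = 162 + 156.60 = 318.60.

318.60 hours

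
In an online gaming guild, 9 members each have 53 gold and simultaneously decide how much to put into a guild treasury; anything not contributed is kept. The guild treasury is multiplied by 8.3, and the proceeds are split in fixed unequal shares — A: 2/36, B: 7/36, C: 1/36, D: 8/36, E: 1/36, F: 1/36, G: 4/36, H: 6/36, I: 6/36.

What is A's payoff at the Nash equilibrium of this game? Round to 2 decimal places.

Each unit j contributes comes back to j as 8.3 × (j's share), so j prefers to contribute only if that share exceeds 1/8.3 = 0.1205; otherwise keeping the unit dominates.
B, D, H and I clear that bar, contributing 53 each; the remaining 5 contribute 0. Total contributed: 212.
A keeps 53 and receives 8.3 × 212 × 2/36 = 97.76 from the guild treasury, for a payoff of 150.76.

150.76 gold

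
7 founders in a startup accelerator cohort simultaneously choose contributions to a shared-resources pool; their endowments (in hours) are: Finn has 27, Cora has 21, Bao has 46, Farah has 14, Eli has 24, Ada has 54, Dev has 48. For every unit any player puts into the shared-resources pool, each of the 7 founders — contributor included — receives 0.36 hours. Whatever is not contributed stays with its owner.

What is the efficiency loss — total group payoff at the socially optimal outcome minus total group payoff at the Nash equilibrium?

The private return per contributed unit is 0.36 < 1 for everyone, so the Nash equilibrium is zero contribution and the group total is Σ E_j = 27 + 21 + 46 + 14 + 24 + 54 + 48 = 234.
Each contributed unit returns 2.520 to the group, so the social optimum is full contribution by everyone: group total = 2.520 × 234 = 589.68.
Efficiency loss = (2.520 − 1) × 234 = 355.68.

355.68 hours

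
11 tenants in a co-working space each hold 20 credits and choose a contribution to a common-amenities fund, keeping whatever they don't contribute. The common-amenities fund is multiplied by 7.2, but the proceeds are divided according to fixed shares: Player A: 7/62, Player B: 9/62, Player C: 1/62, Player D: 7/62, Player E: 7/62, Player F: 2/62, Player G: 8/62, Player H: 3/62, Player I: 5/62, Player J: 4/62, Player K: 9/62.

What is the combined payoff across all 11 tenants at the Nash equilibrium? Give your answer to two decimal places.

Each unit j contributes comes back to j as 7.2 × (j's share), so j prefers to contribute only if that share exceeds 1/7.2 = 0.1389; otherwise keeping the unit dominates.
Player B and Player K clear that bar, contributing 20 each; the remaining 9 contribute 0. Total contributed: 40.
The common-amenities fund pays out 7.2 × 40 = 288.00 in total (split across the unequal shares, but the aggregate is all that matters for the group sum).
The 9 free-riders keep 20 each, adding 180. Group total = 180 + 288.00 = 468.00.

468.00 credits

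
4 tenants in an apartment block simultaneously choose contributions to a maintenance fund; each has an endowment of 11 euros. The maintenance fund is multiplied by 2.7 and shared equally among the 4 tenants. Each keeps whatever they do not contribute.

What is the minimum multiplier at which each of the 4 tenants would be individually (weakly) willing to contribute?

4

A contributed unit returns (multiplier)/4 to its contributor.
This reaches 1 exactly when the multiplier is 4.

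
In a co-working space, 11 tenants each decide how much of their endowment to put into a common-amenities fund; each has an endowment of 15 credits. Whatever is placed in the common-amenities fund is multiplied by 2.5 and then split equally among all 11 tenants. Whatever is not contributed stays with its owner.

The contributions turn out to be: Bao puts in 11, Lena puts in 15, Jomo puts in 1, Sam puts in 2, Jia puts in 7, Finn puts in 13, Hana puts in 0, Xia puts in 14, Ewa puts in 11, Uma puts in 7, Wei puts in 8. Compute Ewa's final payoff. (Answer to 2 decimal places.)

Total contributed: 11 + 15 + 1 + 2 + 7 + 13 + 0 + 14 + 11 + 7 + 8 = 89.
Each receives 2.5 × 89 / 11 = 20.23 from the common-amenities fund.
Ewa keeps 15 − 11 = 4, so Ewa's payoff is 4 + 20.23 = 24.23.

24.23 credits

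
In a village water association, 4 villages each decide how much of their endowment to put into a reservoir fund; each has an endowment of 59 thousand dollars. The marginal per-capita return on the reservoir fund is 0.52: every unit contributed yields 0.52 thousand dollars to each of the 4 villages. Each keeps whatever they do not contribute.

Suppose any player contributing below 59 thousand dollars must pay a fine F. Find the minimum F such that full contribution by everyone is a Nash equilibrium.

28.32 thousand dollars

Given the others contribute fully, the best deviation is to contribute 0 (any partial contribution still incurs the fine and gives up units whose private return 0.52 is below 1).
Deviating from 59 to 0 saves 59 thousand dollars but forfeits the deviator's share of the drop in the reservoir fund: 0.52 × 59 = 30.68.
So the deviation gain is 59 − 30.68 = 28.32, and the fine must be at least 28.32 thousand dollars to wipe it out.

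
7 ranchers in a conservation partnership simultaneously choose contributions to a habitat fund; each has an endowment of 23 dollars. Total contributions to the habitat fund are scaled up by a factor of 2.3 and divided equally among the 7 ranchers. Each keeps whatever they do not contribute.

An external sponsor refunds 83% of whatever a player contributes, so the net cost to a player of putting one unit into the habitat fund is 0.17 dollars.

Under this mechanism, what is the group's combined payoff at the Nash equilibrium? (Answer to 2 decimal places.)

503.93 dollars

With the mechanism, a contributed unit returns (2.3/7) / 0.17 = 1.9328 per unit of net cost to the contributor — now above 1 — so contributing fully is weakly dominant for every player.
At the Nash equilibrium everyone contributes 23. Group total payoff = 7 × (23 × 0.83 + 2.3 × 23) = 503.93.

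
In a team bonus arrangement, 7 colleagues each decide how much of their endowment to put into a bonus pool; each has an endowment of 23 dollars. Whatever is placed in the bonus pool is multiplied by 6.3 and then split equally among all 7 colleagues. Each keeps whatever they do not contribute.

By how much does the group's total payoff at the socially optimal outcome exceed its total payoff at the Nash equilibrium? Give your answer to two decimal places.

853.30 dollars

Each contributed unit returns 6.3/7 = 0.9000 to its contributor — below 1 — so contributing 0 is dominant for every player. At the Nash equilibrium everyone keeps their 23, and the group total is 7 × 23 = 161.
Each contributed unit returns 6.300 to the group as a whole (0.9000 to each of 7 players), which exceeds 1, so the social optimum is full contribution: group total = 6.300 × 161 = 1014.30.
Efficiency loss = 1014.30 − 161 = 853.30.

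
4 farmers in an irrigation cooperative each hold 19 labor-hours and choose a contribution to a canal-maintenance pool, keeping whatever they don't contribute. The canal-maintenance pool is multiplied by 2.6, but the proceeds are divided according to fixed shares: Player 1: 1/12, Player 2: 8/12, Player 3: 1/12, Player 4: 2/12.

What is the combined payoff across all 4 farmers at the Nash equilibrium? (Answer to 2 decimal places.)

Each unit j contributes comes back to j as 2.6 × (j's share), so j prefers to contribute only if that share exceeds 1/2.6 = 0.3846; otherwise keeping the unit dominates.
Only Player 2 (8/12) clears that bar, contributing 19; the remaining 3 contribute 0. Total contributed: 19.
The canal-maintenance pool pays out 2.6 × 19 = 49.40 in total (split across the unequal shares, but the aggregate is all that matters for the group sum).
The 3 free-riders keep 19 each, adding 57. Group total = 57 + 49.40 = 106.40.

106.40 labor-hours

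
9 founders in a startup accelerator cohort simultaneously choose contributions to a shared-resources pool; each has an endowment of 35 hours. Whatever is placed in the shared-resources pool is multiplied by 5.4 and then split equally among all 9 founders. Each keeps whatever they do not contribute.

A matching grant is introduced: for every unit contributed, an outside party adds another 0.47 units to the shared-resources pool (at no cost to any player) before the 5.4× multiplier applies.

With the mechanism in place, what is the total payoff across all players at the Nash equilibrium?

315.00 hours

With the mechanism, a contributed unit returns 5.4 × 1.47 / 9 = 0.8820 per unit of net cost — still below 1 — so contributing 0 remains dominant for every player.
At the Nash equilibrium no one contributes; group total payoff = 9 × 35 = 315.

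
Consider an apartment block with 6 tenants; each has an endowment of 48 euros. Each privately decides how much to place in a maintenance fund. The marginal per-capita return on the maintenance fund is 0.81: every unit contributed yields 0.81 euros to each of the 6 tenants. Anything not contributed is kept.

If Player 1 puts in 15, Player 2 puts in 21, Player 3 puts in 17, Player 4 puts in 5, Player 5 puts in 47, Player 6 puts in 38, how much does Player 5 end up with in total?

116.83 euros

Total contributed: 15 + 21 + 17 + 5 + 47 + 38 = 143.
Each receives 0.81 × 143 = 115.83 from the maintenance fund.
Player 5 keeps 48 − 47 = 1, so Player 5's payoff is 1 + 115.83 = 116.83.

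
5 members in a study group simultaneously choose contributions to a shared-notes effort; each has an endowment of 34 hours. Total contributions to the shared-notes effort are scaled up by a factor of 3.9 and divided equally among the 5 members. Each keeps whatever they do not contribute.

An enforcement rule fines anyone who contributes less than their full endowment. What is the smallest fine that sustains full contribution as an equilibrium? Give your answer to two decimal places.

7.48 hours

Given the others contribute fully, the best deviation is to contribute 0 (any partial contribution still incurs the fine and gives up units whose private return 0.7800 is below 1).
Deviating from 34 to 0 saves 34 hours but forfeits the deviator's share of the drop in the shared-notes effort: 3.9/5 × 34 = 26.52.
So the deviation gain is 34 − 26.52 = 7.48, and the fine must be at least 7.48 hours to wipe it out.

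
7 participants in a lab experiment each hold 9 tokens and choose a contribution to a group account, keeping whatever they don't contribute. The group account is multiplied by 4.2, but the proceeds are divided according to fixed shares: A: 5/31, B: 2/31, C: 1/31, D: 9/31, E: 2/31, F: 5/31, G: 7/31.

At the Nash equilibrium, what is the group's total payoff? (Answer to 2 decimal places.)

For player j, contributing a unit is worthwhile iff 4.2 × (j's share) ≥ 1, i.e. iff j's share is at least 0.2381.
Only D (9/31) clears that bar, contributing 9; the remaining 6 contribute 0. Total contributed: 9.
The group account pays out 4.2 × 9 = 37.80 in total (split across the unequal shares, but the aggregate is all that matters for the group sum).
The 6 free-riders keep 9 each, adding 54. Group total = 54 + 37.80 = 91.80.

91.80 tokens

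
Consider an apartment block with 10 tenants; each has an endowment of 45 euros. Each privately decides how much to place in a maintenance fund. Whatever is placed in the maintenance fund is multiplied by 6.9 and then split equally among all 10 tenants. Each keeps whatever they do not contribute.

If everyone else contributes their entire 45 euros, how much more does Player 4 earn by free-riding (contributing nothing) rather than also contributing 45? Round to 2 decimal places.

13.95 euros

Switching from a contribution of 45 to 0 lets Player 4 keep an extra 45 euros, but lowers the maintenance fund by 45, which costs Player 4 their own share of that drop: 6.9/10 × 45 = 31.05.
Net gain = 45 − 31.05 = 13.95. The private return per contributed unit (0.6900) is below 1, so free-riding is indeed the best response regardless of what the others do.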